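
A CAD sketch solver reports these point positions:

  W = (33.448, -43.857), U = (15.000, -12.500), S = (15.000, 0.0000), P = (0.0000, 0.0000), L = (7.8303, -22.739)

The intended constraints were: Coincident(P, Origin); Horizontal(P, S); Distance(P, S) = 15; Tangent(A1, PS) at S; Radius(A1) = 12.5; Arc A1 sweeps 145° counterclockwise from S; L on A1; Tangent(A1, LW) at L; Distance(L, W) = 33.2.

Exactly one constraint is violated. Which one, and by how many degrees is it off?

Tangent(A1, LW) at L — off by 4.50°.

P = (0.00, 0.00) ✓; P.y = 0.00, S.y = 0.00 ✓; |PS| = 15.00 ✓; ∠(US, SP) = 90.00° ✓; |US| = 12.50 ✓; bearing(U→L) − bearing(U→S) = 145.0° ✓; |UL| = 12.50 ✓; ∠(UL, LW) = 94.50° ✗; |LW| = 33.20 ✓.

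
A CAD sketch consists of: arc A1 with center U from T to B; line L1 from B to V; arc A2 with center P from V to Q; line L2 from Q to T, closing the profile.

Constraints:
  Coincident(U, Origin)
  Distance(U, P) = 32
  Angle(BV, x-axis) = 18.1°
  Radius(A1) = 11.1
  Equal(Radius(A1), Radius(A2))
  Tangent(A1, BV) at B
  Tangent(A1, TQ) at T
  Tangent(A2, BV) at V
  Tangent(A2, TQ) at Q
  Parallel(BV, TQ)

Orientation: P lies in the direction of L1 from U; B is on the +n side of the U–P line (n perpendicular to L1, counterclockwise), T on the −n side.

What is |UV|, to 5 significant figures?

33.870

The slot axis is L1's direction at 18.1°, so u = (cos 18.1°, sin 18.1°) = (0.95052, 0.31068) and n = (−sin 18.1°, cos 18.1°) = (-0.31068, 0.95052). U is at the origin and P lies 32.0 along u from U, so P = 32.0·u = (30.417, 9.9416). Tangency of A1 to both parallel lines with radius 11.1 puts B and T at U ± 11.1·n: B = (-3.4485, 10.551), T = (3.4485, -10.551). Equal radii place V and Q the same way about P: V = P + 11.1·n = (26.968, 20.492), Q = P − 11.1·n = (33.865, -0.60908). Then |UV| = |V − U| = 33.870.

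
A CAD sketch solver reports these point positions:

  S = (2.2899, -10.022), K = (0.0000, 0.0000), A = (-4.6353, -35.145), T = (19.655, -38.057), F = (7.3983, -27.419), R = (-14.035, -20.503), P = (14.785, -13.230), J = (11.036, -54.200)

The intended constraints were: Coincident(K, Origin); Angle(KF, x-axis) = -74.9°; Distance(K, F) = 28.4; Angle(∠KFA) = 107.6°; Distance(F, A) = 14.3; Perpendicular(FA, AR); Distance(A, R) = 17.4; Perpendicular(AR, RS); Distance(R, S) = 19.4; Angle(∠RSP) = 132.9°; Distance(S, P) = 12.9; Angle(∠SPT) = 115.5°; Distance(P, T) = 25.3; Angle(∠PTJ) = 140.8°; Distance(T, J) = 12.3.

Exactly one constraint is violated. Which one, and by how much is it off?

Distance(T, J) = 12.3 — off by 6.00.

K = (0.00, 0.00) ✓; KF at -74.90° ✓; |KF| = 28.40 ✓; ∠KFA = 107.6° ✓; |FA| = 14.30 ✓; ∠(FA, AR) = 90.00° ✓; |AR| = 17.40 ✓; ∠(AR, RS) = 90.00° ✓; |RS| = 19.40 ✓; ∠RSP = 132.9° ✓; |SP| = 12.90 ✓; ∠SPT = 115.5° ✓; |PT| = 25.30 ✓; ∠PTJ = 140.8° ✓; |TJ| = 18.30 ✗.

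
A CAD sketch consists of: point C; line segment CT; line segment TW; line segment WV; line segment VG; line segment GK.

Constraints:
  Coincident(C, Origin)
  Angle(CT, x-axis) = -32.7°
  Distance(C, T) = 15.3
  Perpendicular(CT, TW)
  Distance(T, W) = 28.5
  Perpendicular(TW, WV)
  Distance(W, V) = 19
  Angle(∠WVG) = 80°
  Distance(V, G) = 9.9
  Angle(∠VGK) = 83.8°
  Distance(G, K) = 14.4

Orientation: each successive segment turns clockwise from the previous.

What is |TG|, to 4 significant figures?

25.50

C is at the origin; CT runs at -32.7° with length 15.3, so T = (12.88, -8.266). CT is perpendicular to TW, so TW runs at -122.7°; with |TW| = 28.5, W = (-2.522, -32.25). TW is perpendicular to WV, so WV runs at 147.3°; with |WV| = 19.0, V = (-18.51, -21.98). ∠WVG = 80.0° gives VG at 47.30° from the x-axis; with |VG| = 9.9, G = (-11.80, -14.71). Then |TG| = |G − T| = 25.50.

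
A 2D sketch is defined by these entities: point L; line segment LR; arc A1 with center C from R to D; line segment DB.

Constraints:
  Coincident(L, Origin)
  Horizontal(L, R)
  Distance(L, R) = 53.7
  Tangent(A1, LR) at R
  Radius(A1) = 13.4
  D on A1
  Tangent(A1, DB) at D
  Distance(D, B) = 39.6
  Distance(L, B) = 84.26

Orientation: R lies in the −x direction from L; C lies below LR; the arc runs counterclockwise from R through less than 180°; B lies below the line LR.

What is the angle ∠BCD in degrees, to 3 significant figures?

71.3°

Checks: |LR| = 53.70 ✓; |CD| = 13.40 ✓; ∠(CD, DB) = 90.00° ✓; |DB| = 39.60 ✓; |LB| = 84.26 ✓.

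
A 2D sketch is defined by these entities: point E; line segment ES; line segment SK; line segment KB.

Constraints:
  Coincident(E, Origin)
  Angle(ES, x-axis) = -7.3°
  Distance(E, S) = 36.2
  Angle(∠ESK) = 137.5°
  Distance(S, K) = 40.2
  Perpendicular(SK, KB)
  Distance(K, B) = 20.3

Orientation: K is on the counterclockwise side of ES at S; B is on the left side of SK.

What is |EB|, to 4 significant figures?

67.02

E is at the origin; ES runs at -7.3° with length 36.2, so S = 36.2·(cos -7.3°, sin -7.3°) = (35.91, -4.600). ∠ESK = 137.5°, so SK runs at -7.3° + (180° − 137.5°) = 35.20° from the x-axis; with |SK| = 40.2, K = S + 40.2·(cos 35.20°, sin 35.20°) = (68.76, 18.57). The perpendicularity gives KB at right angles to SK; with |KB| = 20.3 on the left of SK, B = K + 20.3·(-0.5764, 0.8171) = (57.05, 35.16). Then |EB| = |B − E| = 67.02.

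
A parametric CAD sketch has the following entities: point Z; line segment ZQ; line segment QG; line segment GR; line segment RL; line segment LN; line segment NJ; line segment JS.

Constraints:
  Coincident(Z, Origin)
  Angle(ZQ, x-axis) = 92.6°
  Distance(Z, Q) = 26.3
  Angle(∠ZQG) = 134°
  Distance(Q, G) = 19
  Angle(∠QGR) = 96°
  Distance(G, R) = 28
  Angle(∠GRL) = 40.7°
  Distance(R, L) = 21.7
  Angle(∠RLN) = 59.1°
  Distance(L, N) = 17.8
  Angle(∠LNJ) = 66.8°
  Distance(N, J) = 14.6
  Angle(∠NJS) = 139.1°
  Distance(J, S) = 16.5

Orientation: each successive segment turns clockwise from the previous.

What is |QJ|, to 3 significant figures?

31.1

Z is at the origin; ZQ runs at 92.6° with length 26.3, so Q = (-1.19, 26.3). ∠ZQG = 134.0° gives QG at 46.6° from the x-axis; with |QG| = 19.0, G = (11.9, 40.1). ∠QGR = 96.0° gives GR at -37.4° from the x-axis; with |GR| = 28.0, R = (34.1, 23.1). ∠GRL = 40.7° gives RL at -177° from the x-axis; with |RL| = 21.7, L = (12.4, 21.8). ∠RLN = 59.1° gives LN at 62.4° from the x-axis; with |LN| = 17.8, N = (20.7, 37.6). ∠LNJ = 66.8° gives NJ at -50.8° from the x-axis; with |NJ| = 14.6, J = (29.9, 26.3). Then |QJ| = |J − Q| = 31.1.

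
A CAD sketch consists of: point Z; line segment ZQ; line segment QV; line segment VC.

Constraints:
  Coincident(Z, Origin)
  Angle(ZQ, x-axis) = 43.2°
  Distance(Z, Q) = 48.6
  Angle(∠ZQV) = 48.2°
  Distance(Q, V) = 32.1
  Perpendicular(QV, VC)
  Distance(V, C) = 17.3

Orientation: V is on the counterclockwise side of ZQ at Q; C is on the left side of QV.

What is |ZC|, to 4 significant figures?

18.93

Z is at the origin; ZQ runs at 43.2° with length 48.6, so Q = 48.6·(cos 43.2°, sin 43.2°) = (35.43, 33.27). ∠ZQV = 48.2°, so QV runs at 43.2° + (180° − 48.2°) = 175.0° from the x-axis; with |QV| = 32.1, V = Q + 32.1·(cos 175.0°, sin 175.0°) = (3.450, 36.07). The perpendicularity gives VC at right angles to QV; with |VC| = 17.3 on the left of QV, C = V + 17.3·(-0.08716, -0.9962) = (1.942, 18.83). Then |ZC| = |C − Z| = 18.93.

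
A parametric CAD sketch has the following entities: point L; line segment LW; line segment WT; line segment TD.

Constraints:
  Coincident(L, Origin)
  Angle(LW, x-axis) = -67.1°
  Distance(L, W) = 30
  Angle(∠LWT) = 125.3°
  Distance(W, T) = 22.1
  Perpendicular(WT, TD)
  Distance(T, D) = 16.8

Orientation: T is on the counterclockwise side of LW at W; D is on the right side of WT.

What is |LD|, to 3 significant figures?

57.1

L is at the origin; LW runs at -67.1° with length 30.0, so W = 30.0·(cos -67.1°, sin -67.1°) = (11.7, -27.6). ∠LWT = 125.3°, so WT runs at -67.1° + (180° − 125.3°) = -12.4° from the x-axis; with |WT| = 22.1, T = W + 22.1·(cos -12.4°, sin -12.4°) = (33.3, -32.4). WT is perpendicular to TD; with |TD| = 16.8 on the right of WT, D = T + 16.8·(-0.215, -0.977) = (29.7, -48.8). Then |LD| = |D − L| = 57.1.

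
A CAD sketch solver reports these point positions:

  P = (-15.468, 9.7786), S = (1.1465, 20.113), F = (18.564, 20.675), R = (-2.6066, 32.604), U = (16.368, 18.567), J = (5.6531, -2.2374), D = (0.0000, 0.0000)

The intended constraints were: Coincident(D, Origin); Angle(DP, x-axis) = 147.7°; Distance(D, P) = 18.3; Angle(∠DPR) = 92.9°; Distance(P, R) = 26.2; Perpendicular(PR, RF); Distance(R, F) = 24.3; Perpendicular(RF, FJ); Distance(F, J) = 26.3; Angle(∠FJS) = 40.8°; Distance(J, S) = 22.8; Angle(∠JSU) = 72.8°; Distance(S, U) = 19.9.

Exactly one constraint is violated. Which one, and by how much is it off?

Distance(S, U) = 19.9 — off by 4.60.

D = (0.00, 0.00) ✓; DP at 147.7° ✓; |DP| = 18.30 ✓; ∠DPR = 92.90° ✓; |PR| = 26.20 ✓; ∠(PR, RF) = 90.00° ✓; |RF| = 24.30 ✓; ∠(RF, FJ) = 90.00° ✓; |FJ| = 26.30 ✓; ∠FJS = 40.80° ✓; |JS| = 22.80 ✓; ∠JSU = 72.80° ✓; |SU| = 15.30 ✗.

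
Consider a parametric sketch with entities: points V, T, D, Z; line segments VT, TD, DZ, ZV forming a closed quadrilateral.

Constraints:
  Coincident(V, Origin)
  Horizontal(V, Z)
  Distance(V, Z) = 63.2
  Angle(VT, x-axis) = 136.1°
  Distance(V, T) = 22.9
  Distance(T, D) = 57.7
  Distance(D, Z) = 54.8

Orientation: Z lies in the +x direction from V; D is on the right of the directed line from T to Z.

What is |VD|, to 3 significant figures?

35.3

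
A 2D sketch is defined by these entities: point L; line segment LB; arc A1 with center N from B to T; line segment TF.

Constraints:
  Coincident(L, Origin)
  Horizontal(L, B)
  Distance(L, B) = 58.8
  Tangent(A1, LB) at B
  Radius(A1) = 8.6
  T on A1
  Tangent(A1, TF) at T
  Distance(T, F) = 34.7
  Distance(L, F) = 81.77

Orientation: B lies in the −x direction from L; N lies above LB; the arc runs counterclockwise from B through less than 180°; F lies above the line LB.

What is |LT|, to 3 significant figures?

53.1

Checks: ∠(NB, BL) = 90.00° ✓; |NT| = 8.600 ✓; ∠(NT, TF) = 90.00° ✓; |TF| = 34.70 ✓; |LF| = 81.77 ✓.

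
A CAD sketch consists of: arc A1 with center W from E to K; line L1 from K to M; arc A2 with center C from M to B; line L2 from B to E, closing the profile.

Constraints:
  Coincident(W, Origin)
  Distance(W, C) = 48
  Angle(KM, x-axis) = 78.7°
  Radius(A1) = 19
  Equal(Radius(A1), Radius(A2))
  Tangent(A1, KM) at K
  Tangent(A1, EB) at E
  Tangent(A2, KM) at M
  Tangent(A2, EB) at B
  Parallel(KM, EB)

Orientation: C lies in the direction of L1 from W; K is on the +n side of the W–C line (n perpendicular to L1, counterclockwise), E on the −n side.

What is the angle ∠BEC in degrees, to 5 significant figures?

21.595°

The slot axis is L1's direction at 78.7°, so u = (cos 78.7°, sin 78.7°) = (0.19595, 0.98061) and n = (−sin 78.7°, cos 78.7°) = (-0.98061, 0.19595). W is at the origin and C lies 48.0 along u from W, so C = 48.0·u = (9.4054, 47.070). Tangency of A1 to both parallel lines with radius 19.0 puts K and E at W ± 19.0·n: K = (-18.632, 3.7230), E = (18.632, -3.7230). Equal radii place M and B the same way about C: M = C + 19.0·n = (-9.2263, 50.792), B = C − 19.0·n = (28.037, 43.347). Then cos ∠BEC = EB·EC / (|EB||EC|), giving 21.595°.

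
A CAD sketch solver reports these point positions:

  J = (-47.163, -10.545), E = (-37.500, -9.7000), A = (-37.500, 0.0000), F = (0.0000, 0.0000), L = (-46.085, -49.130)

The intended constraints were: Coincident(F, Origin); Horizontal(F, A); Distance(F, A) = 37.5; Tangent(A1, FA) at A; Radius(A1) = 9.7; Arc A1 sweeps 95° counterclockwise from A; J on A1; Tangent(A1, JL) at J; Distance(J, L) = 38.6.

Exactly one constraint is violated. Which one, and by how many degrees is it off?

Tangent(A1, JL) at J — off by 3.40°.

F = (0.00, 0.00) ✓; F.y = 0.00, A.y = 0.00 ✓; |FA| = 37.50 ✓; ∠(EA, AF) = 90.00° ✓; |EA| = 9.700 ✓; bearing(E→J) − bearing(E→A) = 95.00° ✓; |EJ| = 9.700 ✓; ∠(EJ, JL) = 93.40° ✗; |JL| = 38.60 ✓.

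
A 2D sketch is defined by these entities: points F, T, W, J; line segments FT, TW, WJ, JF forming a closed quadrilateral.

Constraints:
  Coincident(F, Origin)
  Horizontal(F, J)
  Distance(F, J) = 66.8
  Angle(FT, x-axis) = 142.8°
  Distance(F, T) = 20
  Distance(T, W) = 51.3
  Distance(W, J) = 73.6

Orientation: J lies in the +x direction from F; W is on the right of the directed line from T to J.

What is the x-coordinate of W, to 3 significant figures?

2.49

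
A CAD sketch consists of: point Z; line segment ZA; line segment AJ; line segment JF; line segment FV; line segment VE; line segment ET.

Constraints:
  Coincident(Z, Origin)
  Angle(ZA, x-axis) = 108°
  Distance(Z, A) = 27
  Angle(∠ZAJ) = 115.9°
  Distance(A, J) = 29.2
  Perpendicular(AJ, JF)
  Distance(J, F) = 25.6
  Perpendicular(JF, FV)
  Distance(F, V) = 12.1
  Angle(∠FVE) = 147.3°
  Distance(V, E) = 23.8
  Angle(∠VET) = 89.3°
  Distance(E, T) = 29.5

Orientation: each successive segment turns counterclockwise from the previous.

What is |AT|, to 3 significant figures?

17.8

∠FVE = 147.3° gives VE at 24.8° from the x-axis; with |VE| = 23.8, E = (-7.19, 12.7). ∠VET = 89.3° gives ET at 116° from the x-axis; with |ET| = 29.5, T = (-19.9, 39.3). Then |AT| = |T − A| = 17.8.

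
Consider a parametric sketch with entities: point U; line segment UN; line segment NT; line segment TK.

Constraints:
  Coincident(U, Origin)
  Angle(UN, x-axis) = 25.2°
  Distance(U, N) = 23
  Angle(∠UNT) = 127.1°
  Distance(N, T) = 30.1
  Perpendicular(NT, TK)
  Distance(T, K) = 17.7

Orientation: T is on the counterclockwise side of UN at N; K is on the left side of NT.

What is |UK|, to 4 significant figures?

43.98

U is at the origin; UN runs at 25.2° with length 23.0, so N = 23.0·(cos 25.2°, sin 25.2°) = (20.81, 9.793). ∠UNT = 127.1°, so NT runs at 25.2° + (180° − 127.1°) = 78.10° from the x-axis; with |NT| = 30.1, T = N + 30.1·(cos 78.10°, sin 78.10°) = (27.02, 39.25). NT is perpendicular to TK; with |TK| = 17.7 on the left of NT, K = T + 17.7·(-0.9785, 0.2062) = (9.698, 42.90). Then |UK| = |K − U| = 43.98.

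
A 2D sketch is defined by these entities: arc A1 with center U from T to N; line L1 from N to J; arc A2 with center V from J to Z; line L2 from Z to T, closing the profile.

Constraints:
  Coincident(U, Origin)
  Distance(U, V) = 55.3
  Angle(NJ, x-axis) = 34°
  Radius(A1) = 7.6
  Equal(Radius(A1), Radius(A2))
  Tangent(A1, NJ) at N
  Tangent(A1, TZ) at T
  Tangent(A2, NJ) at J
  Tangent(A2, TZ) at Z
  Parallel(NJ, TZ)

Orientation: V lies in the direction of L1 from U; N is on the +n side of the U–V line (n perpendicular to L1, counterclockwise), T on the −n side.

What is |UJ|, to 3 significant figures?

55.8

The slot axis is L1's direction at 34.0°, so u = (cos 34.0°, sin 34.0°) = (0.829, 0.559) and n = (−sin 34.0°, cos 34.0°) = (-0.559, 0.829). U is at the origin and V lies 55.3 along u from U, so V = 55.3·u = (45.8, 30.9). Tangency of A1 to both parallel lines with radius 7.6 puts N and T at U ± 7.6·n: N = (-4.25, 6.30), T = (4.25, -6.30). Equal radii place J and Z the same way about V: J = V + 7.6·n = (41.6, 37.2), Z = V − 7.6·n = (50.1, 24.6). Then |UJ| = |J − U| = 55.8.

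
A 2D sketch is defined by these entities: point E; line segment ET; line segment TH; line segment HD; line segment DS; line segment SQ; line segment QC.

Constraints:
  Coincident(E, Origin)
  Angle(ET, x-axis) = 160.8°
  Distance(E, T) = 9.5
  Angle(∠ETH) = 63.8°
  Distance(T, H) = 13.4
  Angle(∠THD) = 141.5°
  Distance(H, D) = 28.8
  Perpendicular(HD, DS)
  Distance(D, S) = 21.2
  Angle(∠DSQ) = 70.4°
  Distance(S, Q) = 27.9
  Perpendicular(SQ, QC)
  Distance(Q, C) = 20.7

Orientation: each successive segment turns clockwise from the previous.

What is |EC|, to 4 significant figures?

23.05

∠DSQ = 70.4° gives SQ at 166.5° from the x-axis; with |SQ| = 27.9, Q = (4.330, 1.027). SQ is perpendicular to QC, so QC runs at 76.50°; with |QC| = 20.7, C = (9.163, 21.15). Then |EC| = |C − E| = 23.05.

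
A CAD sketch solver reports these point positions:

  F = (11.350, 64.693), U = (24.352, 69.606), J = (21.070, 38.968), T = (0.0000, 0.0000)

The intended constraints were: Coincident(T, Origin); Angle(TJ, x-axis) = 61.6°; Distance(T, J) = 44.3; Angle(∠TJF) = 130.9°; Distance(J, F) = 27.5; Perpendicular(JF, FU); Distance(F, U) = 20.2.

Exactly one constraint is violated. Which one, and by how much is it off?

Distance(F, U) = 20.2 — off by 6.30.

T = (0.00, 0.00) ✓; TJ at 61.60° ✓; |TJ| = 44.30 ✓; ∠TJF = 130.9° ✓; |JF| = 27.50 ✓; ∠(JF, FU) = 90.00° ✓; |FU| = 13.90 ✗.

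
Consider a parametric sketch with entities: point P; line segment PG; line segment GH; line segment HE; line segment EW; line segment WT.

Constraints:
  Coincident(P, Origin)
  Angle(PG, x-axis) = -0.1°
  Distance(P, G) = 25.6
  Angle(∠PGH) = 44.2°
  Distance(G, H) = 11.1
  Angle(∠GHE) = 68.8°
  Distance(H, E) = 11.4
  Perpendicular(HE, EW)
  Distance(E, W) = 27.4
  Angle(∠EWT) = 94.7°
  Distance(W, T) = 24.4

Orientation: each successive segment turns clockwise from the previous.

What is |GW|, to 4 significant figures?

18.58

∠GHE = 68.8° gives HE at 112.9° from the x-axis; with |HE| = 11.4, E = (13.19, 2.732). HE ⟂ EW, so EW runs at 22.90°; with |EW| = 27.4, W = (38.43, 13.39). Then |GW| = |W − G| = 18.58.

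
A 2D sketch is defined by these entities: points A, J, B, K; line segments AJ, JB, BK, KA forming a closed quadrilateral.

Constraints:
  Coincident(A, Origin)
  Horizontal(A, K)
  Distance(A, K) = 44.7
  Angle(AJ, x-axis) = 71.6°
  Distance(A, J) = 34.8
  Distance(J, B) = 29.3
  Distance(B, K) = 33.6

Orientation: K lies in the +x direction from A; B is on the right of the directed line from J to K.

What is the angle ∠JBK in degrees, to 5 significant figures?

96.991°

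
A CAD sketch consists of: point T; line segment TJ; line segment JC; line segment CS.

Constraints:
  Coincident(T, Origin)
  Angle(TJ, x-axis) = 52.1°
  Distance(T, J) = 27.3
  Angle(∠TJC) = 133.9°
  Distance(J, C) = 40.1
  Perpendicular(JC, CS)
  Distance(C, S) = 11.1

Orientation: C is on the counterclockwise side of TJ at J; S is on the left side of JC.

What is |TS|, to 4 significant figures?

59.65

T is at the origin; TJ runs at 52.1° with length 27.3, so J = 27.3·(cos 52.1°, sin 52.1°) = (16.77, 21.54). ∠TJC = 133.9°, so JC runs at 52.1° + (180° − 133.9°) = 98.20° from the x-axis; with |JC| = 40.1, C = J + 40.1·(cos 98.20°, sin 98.20°) = (11.05, 61.23). The perpendicularity gives CS at right angles to JC; with |CS| = 11.1 on the left of JC, S = C + 11.1·(-0.9898, -0.1426) = (0.06405, 59.65). Then |TS| = |S − T| = 59.65.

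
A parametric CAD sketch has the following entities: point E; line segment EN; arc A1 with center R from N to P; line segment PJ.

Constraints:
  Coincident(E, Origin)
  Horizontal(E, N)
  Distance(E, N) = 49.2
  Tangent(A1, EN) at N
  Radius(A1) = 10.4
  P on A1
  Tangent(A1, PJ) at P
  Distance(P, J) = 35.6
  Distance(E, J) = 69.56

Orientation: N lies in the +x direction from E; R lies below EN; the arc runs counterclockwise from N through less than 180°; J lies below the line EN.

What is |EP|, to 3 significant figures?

41.7

E is at the origin; E and N share the same y with |EN| = 49.2 and N on the +x side, so N = (49.2, 0.00). Tangency of A1 to EN means the radius RN is perpendicular to EN, so R = N + (0, -10.4) = (49.2, -10.4). Since RP ⟂ PJ (tangency), |RJ| = √(10.4² + 35.6²) = 37.1 regardless of where P sits on A1. So J lies on both circle(E, 69.56) and circle(R, 37.1); the below-EN intersection is J = (50.9, -47.5). P is the foot of the tangent from J: P = (39.4, -13.8).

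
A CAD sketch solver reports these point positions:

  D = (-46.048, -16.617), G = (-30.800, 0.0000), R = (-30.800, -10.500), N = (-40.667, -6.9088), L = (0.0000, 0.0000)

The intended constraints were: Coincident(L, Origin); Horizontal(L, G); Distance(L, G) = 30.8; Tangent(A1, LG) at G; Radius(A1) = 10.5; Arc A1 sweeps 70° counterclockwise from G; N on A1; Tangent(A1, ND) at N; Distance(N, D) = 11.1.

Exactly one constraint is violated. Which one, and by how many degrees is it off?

Tangent(A1, ND) at N — off by 9.00°.

L = (0.00, 0.00) ✓; L.y = 0.00, G.y = 0.00 ✓; |LG| = 30.80 ✓; ∠(RG, GL) = 90.00° ✓; |RG| = 10.50 ✓; bearing(R→N) − bearing(R→G) = 70.00° ✓; |RN| = 10.50 ✓; ∠(RN, ND) = 99.00° ✗; |ND| = 11.10 ✓.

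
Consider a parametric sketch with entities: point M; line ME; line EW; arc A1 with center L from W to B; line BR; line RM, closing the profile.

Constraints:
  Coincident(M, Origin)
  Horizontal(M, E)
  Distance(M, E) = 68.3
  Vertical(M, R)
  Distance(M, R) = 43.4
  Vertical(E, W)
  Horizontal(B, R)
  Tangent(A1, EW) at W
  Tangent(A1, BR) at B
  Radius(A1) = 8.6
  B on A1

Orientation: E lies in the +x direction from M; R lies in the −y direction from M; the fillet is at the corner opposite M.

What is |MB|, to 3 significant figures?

73.8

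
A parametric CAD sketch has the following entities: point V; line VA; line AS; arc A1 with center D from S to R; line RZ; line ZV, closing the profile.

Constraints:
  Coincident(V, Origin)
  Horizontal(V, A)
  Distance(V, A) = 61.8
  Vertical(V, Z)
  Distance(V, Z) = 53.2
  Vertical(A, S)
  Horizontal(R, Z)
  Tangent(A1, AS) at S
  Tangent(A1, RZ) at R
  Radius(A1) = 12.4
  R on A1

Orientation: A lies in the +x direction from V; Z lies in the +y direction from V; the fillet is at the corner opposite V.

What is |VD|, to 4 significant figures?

64.07

V and Z share the same x with |VZ| = 53.2 and Z on the +y side, so Z = (0.000, 53.20). The virtual corner opposite V is at (61.80, 53.20). Tangency of A1 to AS means the radius DS is perpendicular to AS and the tangent condition forces DR to be normal to RZ, with radius 12.4, so the center D sits 12.4 in from both sides at D = (49.40, 40.80). Then |VD| = |D − V| = 64.07.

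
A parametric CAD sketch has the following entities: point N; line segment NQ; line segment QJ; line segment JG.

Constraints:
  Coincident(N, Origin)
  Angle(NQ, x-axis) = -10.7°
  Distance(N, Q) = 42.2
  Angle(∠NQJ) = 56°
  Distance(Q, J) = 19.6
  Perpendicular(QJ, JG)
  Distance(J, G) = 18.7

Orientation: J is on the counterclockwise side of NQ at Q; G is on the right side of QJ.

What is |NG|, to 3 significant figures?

53.8

N is at the origin; NQ runs at -10.7° with length 42.2, so Q = 42.2·(cos -10.7°, sin -10.7°) = (41.5, -7.84). ∠NQJ = 56.0°, so QJ runs at -10.7° + (180° − 56.0°) = 113° from the x-axis; with |QJ| = 19.6, J = Q + 19.6·(cos 113°, sin 113°) = (33.7, 10.2). The perpendicularity gives JG at right angles to QJ; with |JG| = 18.7 on the right of QJ, G = J + 18.7·(0.918, 0.396) = (50.9, 17.6). Then |NG| = |G − N| = 53.8.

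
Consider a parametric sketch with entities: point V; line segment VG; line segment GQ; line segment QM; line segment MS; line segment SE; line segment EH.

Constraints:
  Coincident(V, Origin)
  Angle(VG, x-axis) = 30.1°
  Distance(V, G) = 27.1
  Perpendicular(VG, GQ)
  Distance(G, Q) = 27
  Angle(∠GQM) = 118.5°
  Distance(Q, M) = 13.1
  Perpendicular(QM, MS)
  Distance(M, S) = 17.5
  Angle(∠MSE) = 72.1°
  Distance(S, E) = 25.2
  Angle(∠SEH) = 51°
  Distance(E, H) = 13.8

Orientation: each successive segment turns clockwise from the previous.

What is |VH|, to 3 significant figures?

35.9

V is at the origin; VG runs at 30.1° with length 27.1, so G = (23.4, 13.6). VG is perpendicular to GQ, so GQ runs at -59.9°; with |GQ| = 27.0, Q = (37.0, -9.77). ∠GQM = 118.5° gives QM at -121° from the x-axis; with |QM| = 13.1, M = (30.2, -20.9). QM ⟂ MS, so MS runs at 149°; with |MS| = 17.5, S = (15.2, -11.8). ∠MSE = 72.1° gives SE at 40.7° from the x-axis; with |SE| = 25.2, E = (34.3, 4.60). ∠SEH = 51.0° gives EH at -88.3° from the x-axis; with |EH| = 13.8, H = (34.7, -9.19). Then |VH| = |H − V| = 35.9.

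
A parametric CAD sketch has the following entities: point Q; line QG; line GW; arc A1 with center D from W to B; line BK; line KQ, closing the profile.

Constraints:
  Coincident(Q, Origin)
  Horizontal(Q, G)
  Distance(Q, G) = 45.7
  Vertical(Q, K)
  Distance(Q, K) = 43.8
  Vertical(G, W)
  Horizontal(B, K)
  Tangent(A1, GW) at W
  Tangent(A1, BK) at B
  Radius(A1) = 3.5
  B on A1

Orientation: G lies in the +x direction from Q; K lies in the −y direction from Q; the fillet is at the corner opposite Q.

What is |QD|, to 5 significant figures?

58.352

Q is at the origin; QG is horizontal with |QG| = 45.7 and G on the +x side, so G = (45.700, 0.0000). QK is vertical with |QK| = 43.8 and K on the −y side, so K = (0.0000, -43.800). The virtual corner opposite Q is at (45.700, -43.800). Since A1 is tangent to GW there, DW ⟂ GW and since A1 is tangent to BK there, DB ⟂ BK, with radius 3.5, so the center D sits 3.5 in from both sides at D = (42.200, -40.300). Then |QD| = |D − Q| = 58.352.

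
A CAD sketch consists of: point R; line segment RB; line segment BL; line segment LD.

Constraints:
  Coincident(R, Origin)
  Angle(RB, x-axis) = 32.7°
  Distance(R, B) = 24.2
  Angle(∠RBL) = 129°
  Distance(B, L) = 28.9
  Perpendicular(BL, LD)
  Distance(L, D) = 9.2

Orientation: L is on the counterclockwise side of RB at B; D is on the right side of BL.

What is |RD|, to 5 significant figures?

52.267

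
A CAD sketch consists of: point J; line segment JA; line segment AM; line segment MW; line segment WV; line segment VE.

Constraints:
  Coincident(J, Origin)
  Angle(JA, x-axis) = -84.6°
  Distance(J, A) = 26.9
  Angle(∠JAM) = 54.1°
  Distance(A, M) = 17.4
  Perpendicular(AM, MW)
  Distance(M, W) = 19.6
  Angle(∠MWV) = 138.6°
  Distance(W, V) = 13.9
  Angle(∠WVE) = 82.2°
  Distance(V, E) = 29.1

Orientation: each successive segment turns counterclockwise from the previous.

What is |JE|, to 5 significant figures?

29.945

∠MWV = 138.6° gives WV at 172.70° from the x-axis; with |WV| = 13.9, V = (-11.120, 1.1944). ∠WVE = 82.2° gives VE at -89.500° from the x-axis; with |VE| = 29.1, E = (-10.866, -27.905). Then |JE| = |E − J| = 29.945.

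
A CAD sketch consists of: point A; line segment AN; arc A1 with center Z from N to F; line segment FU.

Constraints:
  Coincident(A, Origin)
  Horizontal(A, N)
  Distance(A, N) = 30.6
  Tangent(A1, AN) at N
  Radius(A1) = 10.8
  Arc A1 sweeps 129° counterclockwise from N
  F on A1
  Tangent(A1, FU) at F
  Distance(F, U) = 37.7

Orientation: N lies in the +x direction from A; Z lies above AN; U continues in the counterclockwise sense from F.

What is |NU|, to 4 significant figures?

49.34

On A1, N sits at bearing -90° from Z; a 129° counterclockwise sweep puts F at bearing 39°, so F = Z + 10.8·(cos 39°, sin 39°) = (38.99, 17.60). Since A1 is tangent to FU there, ZF ⟂ FU, so FU runs along (−sin 39°, cos 39°); with |FU| = 37.7, U = (15.27, 46.90). Then |NU| = |U − N| = 49.34.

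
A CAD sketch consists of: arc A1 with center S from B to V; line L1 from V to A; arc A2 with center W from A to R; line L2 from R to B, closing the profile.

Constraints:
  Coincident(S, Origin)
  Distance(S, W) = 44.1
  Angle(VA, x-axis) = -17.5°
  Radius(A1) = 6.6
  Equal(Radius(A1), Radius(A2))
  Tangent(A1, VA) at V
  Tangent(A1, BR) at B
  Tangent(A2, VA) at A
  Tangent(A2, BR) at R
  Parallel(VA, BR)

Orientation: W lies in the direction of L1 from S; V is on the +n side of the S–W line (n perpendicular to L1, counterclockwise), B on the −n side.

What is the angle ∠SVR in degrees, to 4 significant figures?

73.34°

Tangency of A1 to both parallel lines with radius 6.6 puts V and B at S ± 6.6·n: V = (1.985, 6.295), B = (-1.985, -6.295). Equal radii place A and R the same way about W: A = W + 6.6·n = (44.04, -6.967), R = W − 6.6·n = (40.07, -19.56). Then cos ∠SVR = VS·VR / (|VS||VR|), giving 73.34°.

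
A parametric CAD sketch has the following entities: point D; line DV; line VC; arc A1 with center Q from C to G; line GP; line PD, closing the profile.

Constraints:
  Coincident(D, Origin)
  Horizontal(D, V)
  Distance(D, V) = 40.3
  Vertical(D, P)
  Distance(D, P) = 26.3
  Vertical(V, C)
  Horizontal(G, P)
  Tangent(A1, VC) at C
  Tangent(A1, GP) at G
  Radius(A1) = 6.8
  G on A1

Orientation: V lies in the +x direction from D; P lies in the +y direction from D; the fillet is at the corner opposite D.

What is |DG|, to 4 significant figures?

42.59

The virtual corner opposite D is at (40.30, 26.30). Tangency of A1 to VC means the radius QC is perpendicular to VC and A1 meets GP tangentially, so QG is at right angles to GP, with radius 6.8, so the center Q sits 6.8 in from both sides at Q = (33.50, 19.50). That places the tangent points at C = (40.30, 19.50) on VC and G = (33.50, 26.30) on GP. Then |DG| = |G − D| = 42.59.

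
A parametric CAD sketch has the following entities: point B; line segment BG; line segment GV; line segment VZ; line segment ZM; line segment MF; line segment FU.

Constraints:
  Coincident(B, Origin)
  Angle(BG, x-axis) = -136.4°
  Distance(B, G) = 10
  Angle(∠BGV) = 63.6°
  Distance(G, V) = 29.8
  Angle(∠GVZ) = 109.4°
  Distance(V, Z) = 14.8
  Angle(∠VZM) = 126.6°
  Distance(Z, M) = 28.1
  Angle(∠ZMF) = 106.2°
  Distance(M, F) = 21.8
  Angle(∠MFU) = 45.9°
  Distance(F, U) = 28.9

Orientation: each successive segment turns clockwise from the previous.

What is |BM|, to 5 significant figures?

31.823

B is at the origin; BG runs at -136.4° with length 10.0, so G = (-7.2417, -6.8962). ∠BGV = 63.6° gives GV at 107.20° from the x-axis; with |GV| = 29.8, V = (-16.054, 21.571). ∠GVZ = 109.4° gives VZ at 36.600° from the x-axis; with |VZ| = 14.8, Z = (-4.1721, 30.395). ∠VZM = 126.6° gives ZM at -16.800° from the x-axis; with |ZM| = 28.1, M = (22.729, 22.273). Then |BM| = |M − B| = 31.823.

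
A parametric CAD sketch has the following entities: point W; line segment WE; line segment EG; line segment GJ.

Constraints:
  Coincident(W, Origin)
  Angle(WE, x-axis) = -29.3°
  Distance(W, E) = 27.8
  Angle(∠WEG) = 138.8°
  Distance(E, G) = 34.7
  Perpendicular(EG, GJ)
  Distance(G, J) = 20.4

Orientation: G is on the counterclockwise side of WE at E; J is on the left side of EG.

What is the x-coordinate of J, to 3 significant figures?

54.0

W is at the origin; WE runs at -29.3° with length 27.8, so E = 27.8·(cos -29.3°, sin -29.3°) = (24.2, -13.6). ∠WEG = 138.8°, so EG runs at -29.3° + (180° − 138.8°) = 11.9° from the x-axis; with |EG| = 34.7, G = E + 34.7·(cos 11.9°, sin 11.9°) = (58.2, -6.45). The perpendicularity gives GJ at right angles to EG; with |GJ| = 20.4 on the left of EG, J = G + 20.4·(-0.206, 0.979) = (54.0, 13.5). So J.x = 54.0.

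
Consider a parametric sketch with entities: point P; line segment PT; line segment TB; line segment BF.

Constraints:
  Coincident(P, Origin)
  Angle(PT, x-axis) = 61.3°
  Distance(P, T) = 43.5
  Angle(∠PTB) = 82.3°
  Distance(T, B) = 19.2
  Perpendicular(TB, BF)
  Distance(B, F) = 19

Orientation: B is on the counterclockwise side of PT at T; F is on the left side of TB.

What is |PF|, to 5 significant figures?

27.568

∠PTB = 82.3°, so TB runs at 61.3° + (180° − 82.3°) = 159.00° from the x-axis; with |TB| = 19.2, B = T + 19.2·(cos 159.00°, sin 159.00°) = (2.9650, 45.037). TB is perpendicular to BF; with |BF| = 19.0 on the left of TB, F = B + 19.0·(-0.35837, -0.93358) = (-3.8440, 27.298). Then |PF| = |F − P| = 27.568.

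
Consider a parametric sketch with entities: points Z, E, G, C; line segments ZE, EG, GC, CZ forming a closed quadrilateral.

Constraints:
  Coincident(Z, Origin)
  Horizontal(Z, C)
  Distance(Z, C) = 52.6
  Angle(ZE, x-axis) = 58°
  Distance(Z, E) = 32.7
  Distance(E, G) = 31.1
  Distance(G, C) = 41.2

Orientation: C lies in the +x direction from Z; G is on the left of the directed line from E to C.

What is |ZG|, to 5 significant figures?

61.088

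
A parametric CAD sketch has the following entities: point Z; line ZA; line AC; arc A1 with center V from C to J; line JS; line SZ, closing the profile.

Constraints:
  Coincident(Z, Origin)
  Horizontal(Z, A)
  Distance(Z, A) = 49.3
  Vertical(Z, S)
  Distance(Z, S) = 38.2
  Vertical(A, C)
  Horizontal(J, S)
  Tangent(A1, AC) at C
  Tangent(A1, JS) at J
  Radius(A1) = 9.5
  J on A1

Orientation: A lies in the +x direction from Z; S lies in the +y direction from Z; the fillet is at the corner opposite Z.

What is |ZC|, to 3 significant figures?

57.0

The virtual corner opposite Z is at (49.3, 38.2). A1 meets AC tangentially, so VC is at right angles to AC and since A1 is tangent to JS there, VJ ⟂ JS, with radius 9.5, so the center V sits 9.5 in from both sides at V = (39.8, 28.7). That places the tangent points at C = (49.3, 28.7) on AC and J = (39.8, 38.2) on JS. Then |ZC| = |C − Z| = 57.0.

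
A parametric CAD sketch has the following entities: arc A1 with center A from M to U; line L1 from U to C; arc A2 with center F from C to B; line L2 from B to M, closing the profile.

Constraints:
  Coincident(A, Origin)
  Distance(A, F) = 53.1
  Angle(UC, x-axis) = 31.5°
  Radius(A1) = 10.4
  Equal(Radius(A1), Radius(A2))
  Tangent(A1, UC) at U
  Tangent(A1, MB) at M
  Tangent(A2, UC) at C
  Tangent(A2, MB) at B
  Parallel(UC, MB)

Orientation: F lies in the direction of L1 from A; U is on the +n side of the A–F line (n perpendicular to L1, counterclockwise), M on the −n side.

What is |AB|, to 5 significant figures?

54.109

The slot axis is L1's direction at 31.5°, so u = (cos 31.5°, sin 31.5°) = (0.85264, 0.52250) and n = (−sin 31.5°, cos 31.5°) = (-0.52250, 0.85264). A is at the origin and F lies 53.1 along u from A, so F = 53.1·u = (45.275, 27.745). Tangency of A1 to both parallel lines with radius 10.4 puts U and M at A ± 10.4·n: U = (-5.4340, 8.8675), M = (5.4340, -8.8675). Equal radii place C and B the same way about F: C = F + 10.4·n = (39.841, 36.612), B = F − 10.4·n = (50.709, 18.877). Then |AB| = |B − A| = 54.109.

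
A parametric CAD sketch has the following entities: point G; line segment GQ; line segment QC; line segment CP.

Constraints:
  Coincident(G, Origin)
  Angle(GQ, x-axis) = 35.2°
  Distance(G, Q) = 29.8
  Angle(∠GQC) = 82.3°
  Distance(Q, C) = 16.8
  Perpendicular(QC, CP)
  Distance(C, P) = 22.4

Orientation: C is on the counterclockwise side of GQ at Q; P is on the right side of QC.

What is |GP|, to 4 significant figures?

53.49

G is at the origin; GQ runs at 35.2° with length 29.8, so Q = 29.8·(cos 35.2°, sin 35.2°) = (24.35, 17.18). ∠GQC = 82.3°, so QC runs at 35.2° + (180° − 82.3°) = 132.9° from the x-axis; with |QC| = 16.8, C = Q + 16.8·(cos 132.9°, sin 132.9°) = (12.91, 29.48). The perpendicularity gives CP at right angles to QC; with |CP| = 22.4 on the right of QC, P = C + 22.4·(0.7325, 0.6807) = (29.32, 44.73). Then |GP| = |P − G| = 53.49.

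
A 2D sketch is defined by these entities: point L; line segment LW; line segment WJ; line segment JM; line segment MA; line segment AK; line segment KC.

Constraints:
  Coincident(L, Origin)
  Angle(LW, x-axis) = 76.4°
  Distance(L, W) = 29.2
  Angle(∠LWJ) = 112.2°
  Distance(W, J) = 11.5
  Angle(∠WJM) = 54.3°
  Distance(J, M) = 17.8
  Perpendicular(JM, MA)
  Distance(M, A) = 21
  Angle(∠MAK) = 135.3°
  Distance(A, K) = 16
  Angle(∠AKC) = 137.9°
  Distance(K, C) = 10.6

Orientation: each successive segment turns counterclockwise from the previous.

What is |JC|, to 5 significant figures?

33.211

L is at the origin; LW runs at 76.4° with length 29.2, so W = (6.8661, 28.381). ∠LWJ = 112.2° gives WJ at 144.20° from the x-axis; with |WJ| = 11.5, J = (-2.4611, 35.108). ∠WJM = 54.3° gives JM at -90.100° from the x-axis; with |JM| = 17.8, M = (-2.4922, 17.308). JM is perpendicular to MA, so MA runs at -0.10000°; with |MA| = 21.0, A = (18.508, 17.272). ∠MAK = 135.3° gives AK at 44.600° from the x-axis; with |AK| = 16.0, K = (29.900, 28.506). ∠AKC = 137.9° gives KC at 86.700° from the x-axis; with |KC| = 10.6, C = (30.510, 39.089). Then |JC| = |C − J| = 33.211.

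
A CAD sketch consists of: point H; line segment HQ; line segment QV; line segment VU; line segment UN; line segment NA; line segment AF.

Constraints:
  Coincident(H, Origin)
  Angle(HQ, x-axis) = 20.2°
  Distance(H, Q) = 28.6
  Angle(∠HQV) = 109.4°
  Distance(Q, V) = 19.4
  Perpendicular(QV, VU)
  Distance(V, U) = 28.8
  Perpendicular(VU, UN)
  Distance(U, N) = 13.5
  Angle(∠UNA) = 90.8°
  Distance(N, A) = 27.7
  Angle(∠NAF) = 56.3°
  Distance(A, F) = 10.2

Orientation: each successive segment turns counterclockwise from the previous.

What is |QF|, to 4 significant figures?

15.57

∠UNA = 90.8° gives NA at 0.000° from the x-axis; with |NA| = 27.7, A = (25.66, 15.37). ∠NAF = 56.3° gives AF at 123.7° from the x-axis; with |AF| = 10.2, F = (20.00, 23.86). Then |QF| = |F − Q| = 15.57.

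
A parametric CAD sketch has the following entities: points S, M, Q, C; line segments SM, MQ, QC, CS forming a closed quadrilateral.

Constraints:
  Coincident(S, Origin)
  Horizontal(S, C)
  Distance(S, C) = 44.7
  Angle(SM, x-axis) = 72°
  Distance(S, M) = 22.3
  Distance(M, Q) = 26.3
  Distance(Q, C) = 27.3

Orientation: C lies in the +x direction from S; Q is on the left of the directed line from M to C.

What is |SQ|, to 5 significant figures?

41.162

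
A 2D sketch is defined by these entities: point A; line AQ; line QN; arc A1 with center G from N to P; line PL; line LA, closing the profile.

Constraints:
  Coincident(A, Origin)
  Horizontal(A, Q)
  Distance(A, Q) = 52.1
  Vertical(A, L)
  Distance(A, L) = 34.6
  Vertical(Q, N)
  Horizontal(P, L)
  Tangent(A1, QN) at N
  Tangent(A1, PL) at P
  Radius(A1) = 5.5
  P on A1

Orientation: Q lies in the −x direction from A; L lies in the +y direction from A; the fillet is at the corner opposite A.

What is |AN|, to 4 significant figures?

59.68

A is at the origin; A and Q share the same y with |AQ| = 52.1 and Q on the −x side, so Q = (-52.10, 0.000). A and L share the same x with |AL| = 34.6 and L on the +y side, so L = (0.000, 34.60). The virtual corner opposite A is at (-52.10, 34.60). The tangent condition forces GN to be normal to QN and tangency of A1 to PL means the radius GP is perpendicular to PL, with radius 5.5, so the center G sits 5.5 in from both sides at G = (-46.60, 29.10). That places the tangent points at N = (-52.10, 29.10) on QN and P = (-46.60, 34.60) on PL. Then |AN| = |N − A| = 59.68.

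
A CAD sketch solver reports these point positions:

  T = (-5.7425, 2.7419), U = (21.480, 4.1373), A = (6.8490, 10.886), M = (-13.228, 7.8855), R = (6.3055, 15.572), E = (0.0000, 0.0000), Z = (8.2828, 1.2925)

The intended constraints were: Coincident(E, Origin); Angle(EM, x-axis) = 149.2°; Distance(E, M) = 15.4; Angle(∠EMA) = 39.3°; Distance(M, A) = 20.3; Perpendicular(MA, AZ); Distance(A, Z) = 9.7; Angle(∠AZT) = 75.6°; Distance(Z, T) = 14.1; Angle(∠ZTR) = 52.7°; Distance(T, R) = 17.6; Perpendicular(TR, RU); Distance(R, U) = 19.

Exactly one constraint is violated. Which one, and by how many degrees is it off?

Perpendicular(TR, RU) — off by 6.20°.

E = (0.00, 0.00) ✓; EM at 149.2° ✓; |EM| = 15.40 ✓; ∠EMA = 39.30° ✓; |MA| = 20.30 ✓; ∠(MA, AZ) = 90.00° ✓; |AZ| = 9.700 ✓; ∠AZT = 75.60° ✓; |ZT| = 14.10 ✓; ∠ZTR = 52.70° ✓; |TR| = 17.60 ✓; ∠(TR, RU) = 83.80° ✗; |RU| = 19.00 ✓.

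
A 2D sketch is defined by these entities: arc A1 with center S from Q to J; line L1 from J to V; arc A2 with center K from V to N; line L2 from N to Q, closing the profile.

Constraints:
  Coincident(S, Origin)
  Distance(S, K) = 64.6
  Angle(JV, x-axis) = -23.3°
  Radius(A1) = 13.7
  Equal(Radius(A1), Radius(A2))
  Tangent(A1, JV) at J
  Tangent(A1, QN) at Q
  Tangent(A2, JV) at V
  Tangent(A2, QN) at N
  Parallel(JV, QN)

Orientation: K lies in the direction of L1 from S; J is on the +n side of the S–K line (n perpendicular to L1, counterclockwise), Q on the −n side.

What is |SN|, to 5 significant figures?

66.037

The slot axis is L1's direction at -23.3°, so u = (cos -23.3°, sin -23.3°) = (0.91845, -0.39555) and n = (−sin -23.3°, cos -23.3°) = (0.39555, 0.91845). S is at the origin and K lies 64.6 along u from S, so K = 64.6·u = (59.332, -25.552). Tangency of A1 to both parallel lines with radius 13.7 puts J and Q at S ± 13.7·n: J = (5.4190, 12.583), Q = (-5.4190, -12.583). Equal radii place V and N the same way about K: V = K + 13.7·n = (64.751, -12.970), N = K − 13.7·n = (53.913, -38.135). Then |SN| = |N − S| = 66.037.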